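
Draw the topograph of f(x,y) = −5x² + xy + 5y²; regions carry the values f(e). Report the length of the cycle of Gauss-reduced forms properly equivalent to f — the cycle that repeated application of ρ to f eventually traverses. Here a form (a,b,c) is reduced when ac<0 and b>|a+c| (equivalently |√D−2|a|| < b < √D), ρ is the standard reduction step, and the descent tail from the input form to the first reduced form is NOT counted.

D = 101, ⌊√D⌋ = 10
river: ρ → (5,9,-1)
river: ρ → (-1,9,5)
river: ρ → (5,1,-5)
river: ρ → (-5,9,1)
river: ρ → (1,9,-5)
river: ρ → (-5,1,5)
ρ-cycle length = 6 (tail of 0 descent steps not counted)

6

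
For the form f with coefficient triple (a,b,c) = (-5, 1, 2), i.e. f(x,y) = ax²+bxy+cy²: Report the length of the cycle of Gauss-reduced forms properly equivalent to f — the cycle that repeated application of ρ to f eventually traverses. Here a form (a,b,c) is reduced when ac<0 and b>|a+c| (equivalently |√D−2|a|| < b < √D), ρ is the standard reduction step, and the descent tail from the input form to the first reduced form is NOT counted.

D = 41, ⌊√D⌋ = 6
descent: ρ → (2,3,-4)  [lands on river]
river: ρ → (-4,5,1)
river: ρ → (1,5,-4)
river: ρ → (-4,3,2)
river: ρ → (2,5,-2)
river: ρ → (-2,3,4)
river: ρ → (4,5,-1)
river: ρ → (-1,5,4)
river: ρ → (4,3,-2)
river: ρ → (-2,5,2)
ρ-cycle length = 10 (tail of 1 descent step not counted)

10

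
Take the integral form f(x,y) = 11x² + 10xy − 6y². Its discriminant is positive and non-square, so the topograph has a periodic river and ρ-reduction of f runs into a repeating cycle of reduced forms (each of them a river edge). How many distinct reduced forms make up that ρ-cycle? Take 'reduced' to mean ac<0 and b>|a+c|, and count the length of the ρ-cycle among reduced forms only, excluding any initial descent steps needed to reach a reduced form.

D = 364, ⌊√D⌋ = 19
river: ρ → (-6,14,7)
river: ρ → (7,14,-6)
river: ρ → (-6,10,11)
river: ρ → (11,12,-5)
river: ρ → (-5,18,2)
river: ρ → (2,18,-5)
river: ρ → (-5,12,11)
river: ρ → (11,10,-6)
ρ-cycle length = 8 (tail of 0 descent steps not counted)

8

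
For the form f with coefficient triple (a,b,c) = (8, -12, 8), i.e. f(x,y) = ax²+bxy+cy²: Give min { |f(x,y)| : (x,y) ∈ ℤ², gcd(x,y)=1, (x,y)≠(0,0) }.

translate: b→4 (≡-12 mod 16), so (8,-12,8)→(8,4,4)
flip: (8,4,4)→(4,-4,8)
translate: b→4 (≡-4 mod 8), so (4,-4,8)→(4,4,8)
reduced (well bottom): (4,4,8) with a≤c, −a<b≤a
well minimum = a = 4

4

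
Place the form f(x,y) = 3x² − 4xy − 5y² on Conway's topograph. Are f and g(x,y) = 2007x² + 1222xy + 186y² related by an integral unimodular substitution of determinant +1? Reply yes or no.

D₁ = 76, D₂ = 76
river cycle of f (length 6): (-5, 4, 3), (3, 8, -1), (-1, 8, 3), (3, 4, -5), (-5, 6, 2), (2, 6, -5)
river cycle of g (length 6): (2, 6, -5), (-5, 4, 3), (3, 8, -1), (-1, 8, 3), (3, 4, -5), (-5, 6, 2)
cycles coincide ⇒ equivalent

yes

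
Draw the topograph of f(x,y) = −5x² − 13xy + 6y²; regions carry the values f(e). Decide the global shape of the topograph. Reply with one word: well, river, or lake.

D = b²−4ac = (-13)² − 4·(-5)·6 = 289
D = 17² is a perfect square ⇒ form factors over ℤ ⇒ lakes

lake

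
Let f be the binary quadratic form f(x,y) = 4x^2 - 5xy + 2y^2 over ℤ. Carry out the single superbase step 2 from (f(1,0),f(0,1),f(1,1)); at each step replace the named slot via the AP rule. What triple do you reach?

start (4,2,1) = (f(1,0),f(0,1),f(1,1))
replace slot 2: 2·(4+1) − 2 = 8 → (4,8,1)

4,8,1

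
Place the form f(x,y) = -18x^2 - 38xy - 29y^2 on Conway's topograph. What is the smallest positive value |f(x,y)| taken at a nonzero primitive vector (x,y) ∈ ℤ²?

translate: b→2 (≡38 mod 36), so (18,38,29)→(18,2,9)
flip: (18,2,9)→(9,-2,18)
reduced (well bottom): (9,-2,18) with a≤c, −a<b≤a
well minimum |f| = |-9| = 9 (negative-definite)

9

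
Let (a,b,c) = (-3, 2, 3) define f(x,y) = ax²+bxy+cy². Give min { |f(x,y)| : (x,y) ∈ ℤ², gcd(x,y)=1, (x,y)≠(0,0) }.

river: ρ → (3,4,-2)
river: ρ → (-2,4,3)
river: ρ → (3,2,-3)
river: ρ → (-3,4,2)
river: ρ → (2,4,-3)
river: ρ → (-3,2,3)
closes: descent 0, river 6
min |a| on river = 2

2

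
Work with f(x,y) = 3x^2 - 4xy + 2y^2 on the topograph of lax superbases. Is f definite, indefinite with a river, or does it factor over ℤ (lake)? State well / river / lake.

D = b²−4ac = (-4)² − 4·3·2 = -8
D < 0 ⇒ definite ⇒ every region one sign ⇒ single well

well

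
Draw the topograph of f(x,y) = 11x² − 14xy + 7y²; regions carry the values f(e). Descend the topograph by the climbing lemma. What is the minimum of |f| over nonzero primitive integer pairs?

translate: b→8 (≡-14 mod 22), so (11,-14,7)→(11,8,4)
flip: (11,8,4)→(4,-8,11)
translate: b→0 (≡-8 mod 8), so (4,-8,11)→(4,0,7)
reduced (well bottom): (4,0,7) with a≤c, −a<b≤a
well minimum = a = 4

4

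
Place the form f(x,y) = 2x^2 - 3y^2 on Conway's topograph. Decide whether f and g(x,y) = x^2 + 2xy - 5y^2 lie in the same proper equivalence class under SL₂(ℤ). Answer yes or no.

D₁ = 24, D₂ = 24
river cycle of f (length 2): (2, 4, -1), (-1, 4, 2)
river cycle of g (length 2): (1, 4, -2), (-2, 4, 1)
cycles differ ⇒ inequivalent

no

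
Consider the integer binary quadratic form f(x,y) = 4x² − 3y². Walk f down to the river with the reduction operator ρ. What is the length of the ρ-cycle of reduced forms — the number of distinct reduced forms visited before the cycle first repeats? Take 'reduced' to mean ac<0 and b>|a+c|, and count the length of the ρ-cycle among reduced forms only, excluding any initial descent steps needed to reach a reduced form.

D = 48, ⌊√D⌋ = 6
descent: ρ → (-3,6,1)  [lands on river]
river: ρ → (1,6,-3)
ρ-cycle length = 2 (tail of 1 descent step not counted)

2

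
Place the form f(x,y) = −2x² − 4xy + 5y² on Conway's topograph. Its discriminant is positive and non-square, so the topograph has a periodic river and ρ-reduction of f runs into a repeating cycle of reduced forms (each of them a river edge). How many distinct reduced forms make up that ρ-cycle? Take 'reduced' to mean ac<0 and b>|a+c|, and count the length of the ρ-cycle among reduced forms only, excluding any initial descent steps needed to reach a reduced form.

D = 56, ⌊√D⌋ = 7
descent: ρ → (5,4,-2)  [lands on river]
river: ρ → (-2,4,5)
river: ρ → (5,6,-1)
river: ρ → (-1,6,5)
ρ-cycle length = 4 (tail of 1 descent step not counted)

4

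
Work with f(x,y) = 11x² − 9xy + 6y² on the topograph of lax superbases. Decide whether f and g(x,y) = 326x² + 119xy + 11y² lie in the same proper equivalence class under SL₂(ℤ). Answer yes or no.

D₁ = -183, D₂ = -183
f: flip: (11,-9,6)→(6,9,11)
f: translate: b→-3 (≡9 mod 12), so (6,9,11)→(6,-3,8)
f: reduced (well bottom): (6,-3,8) with a≤c, −a<b≤a
g: flip: (326,119,11)→(11,-119,326)
g: translate: b→-9 (≡-119 mod 22), so (11,-119,326)→(11,-9,6)
g: flip: (11,-9,6)→(6,9,11)
g: translate: b→-3 (≡9 mod 12), so (6,9,11)→(6,-3,8)
g: reduced (well bottom): (6,-3,8) with a≤c, −a<b≤a
reduced forms (6, -3, 8) vs (6, -3, 8) ⇒ equivalent

yes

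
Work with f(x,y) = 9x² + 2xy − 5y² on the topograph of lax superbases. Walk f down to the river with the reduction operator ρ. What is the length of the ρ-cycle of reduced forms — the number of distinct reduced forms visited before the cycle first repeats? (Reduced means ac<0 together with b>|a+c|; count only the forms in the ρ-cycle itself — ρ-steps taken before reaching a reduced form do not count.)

D = 184, ⌊√D⌋ = 13
descent: ρ → (-5,8,6)  [lands on river]
river: ρ → (6,4,-7)
river: ρ → (-7,10,3)
river: ρ → (3,8,-10)
river: ρ → (-10,12,1)
river: ρ → (1,12,-10)
river: ρ → (-10,8,3)
river: ρ → (3,10,-7)
river: ρ → (-7,4,6)
river: ρ → (6,8,-5)
river: ρ → (-5,12,2)
river: ρ → (2,12,-5)
ρ-cycle length = 12 (tail of 1 descent step not counted)

12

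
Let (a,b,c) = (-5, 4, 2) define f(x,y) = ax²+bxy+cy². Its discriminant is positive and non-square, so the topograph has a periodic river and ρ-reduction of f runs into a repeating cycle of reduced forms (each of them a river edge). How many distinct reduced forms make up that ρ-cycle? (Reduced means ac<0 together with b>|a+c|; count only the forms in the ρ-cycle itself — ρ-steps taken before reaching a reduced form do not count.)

D = 56, ⌊√D⌋ = 7
river: ρ → (2,4,-5)
river: ρ → (-5,6,1)
river: ρ → (1,6,-5)
river: ρ → (-5,4,2)
ρ-cycle length = 4 (tail of 0 descent steps not counted)

4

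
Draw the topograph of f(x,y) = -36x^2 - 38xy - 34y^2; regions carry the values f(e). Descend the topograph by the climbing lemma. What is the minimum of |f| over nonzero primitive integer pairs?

translate: b→-34 (≡38 mod 72), so (36,38,34)→(36,-34,32)
flip: (36,-34,32)→(32,34,36)
translate: b→-30 (≡34 mod 64), so (32,34,36)→(32,-30,34)
reduced (well bottom): (32,-30,34) with a≤c, −a<b≤a
well minimum |f| = |-32| = 32 (negative-definite)

32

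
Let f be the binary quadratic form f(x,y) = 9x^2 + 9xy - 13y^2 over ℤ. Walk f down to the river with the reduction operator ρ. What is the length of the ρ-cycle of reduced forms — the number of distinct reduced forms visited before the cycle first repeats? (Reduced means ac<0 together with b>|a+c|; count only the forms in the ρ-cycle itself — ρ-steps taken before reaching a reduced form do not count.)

D = 549, ⌊√D⌋ = 23
river: ρ → (-13,17,5)
river: ρ → (5,23,-1)
river: ρ → (-1,23,5)
river: ρ → (5,17,-13)
river: ρ → (-13,9,9)
river: ρ → (9,9,-13)
ρ-cycle length = 6 (tail of 0 descent steps not counted)

6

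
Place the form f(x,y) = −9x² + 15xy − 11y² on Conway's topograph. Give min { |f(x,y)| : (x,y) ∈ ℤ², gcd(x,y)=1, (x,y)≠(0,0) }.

translate: b→3 (≡-15 mod 18), so (9,-15,11)→(9,3,5)
flip: (9,3,5)→(5,-3,9)
reduced (well bottom): (5,-3,9) with a≤c, −a<b≤a
well minimum |f| = |-5| = 5 (negative-definite)

5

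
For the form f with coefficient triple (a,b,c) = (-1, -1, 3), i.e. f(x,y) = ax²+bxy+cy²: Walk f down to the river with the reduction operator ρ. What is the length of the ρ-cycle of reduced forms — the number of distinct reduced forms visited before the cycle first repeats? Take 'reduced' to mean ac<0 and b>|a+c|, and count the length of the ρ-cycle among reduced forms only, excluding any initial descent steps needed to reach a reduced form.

D = 13, ⌊√D⌋ = 3
descent: ρ → (3,1,-1)
descent: ρ → (-1,3,1)  [lands on river]
river: ρ → (1,3,-1)
ρ-cycle length = 2 (tail of 2 descent steps not counted)

2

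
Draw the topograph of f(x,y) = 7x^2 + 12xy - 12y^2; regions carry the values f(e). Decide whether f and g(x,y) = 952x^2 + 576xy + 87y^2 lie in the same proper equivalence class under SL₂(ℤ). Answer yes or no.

D₁ = 480, D₂ = 480
river cycle of f (length 4): (-12, 12, 7), (7, 16, -8), (-8, 16, 7), (7, 12, -12)
river cycle of g (length 4): (7, 12, -12), (-12, 12, 7), (7, 16, -8), (-8, 16, 7)
cycles coincide ⇒ equivalent

yes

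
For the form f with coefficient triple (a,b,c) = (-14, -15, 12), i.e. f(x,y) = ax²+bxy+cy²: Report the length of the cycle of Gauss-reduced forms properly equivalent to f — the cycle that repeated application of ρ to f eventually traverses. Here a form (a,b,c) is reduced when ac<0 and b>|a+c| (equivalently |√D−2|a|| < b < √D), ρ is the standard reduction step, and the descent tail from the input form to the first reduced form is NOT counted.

D = 897, ⌊√D⌋ = 29
descent: ρ → (12,15,-14)  [lands on river]
river: ρ → (-14,13,13)
river: ρ → (13,13,-14)
river: ρ → (-14,15,12)
river: ρ → (12,9,-17)
river: ρ → (-17,25,4)
river: ρ → (4,23,-23)
river: ρ → (-23,23,4)
river: ρ → (4,25,-17)
river: ρ → (-17,9,12)
ρ-cycle length = 10 (tail of 1 descent step not counted)

10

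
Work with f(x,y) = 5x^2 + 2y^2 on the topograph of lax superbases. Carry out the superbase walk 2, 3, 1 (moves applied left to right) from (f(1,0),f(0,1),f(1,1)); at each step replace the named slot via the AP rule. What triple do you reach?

start (5,2,7) = (f(1,0),f(0,1),f(1,1))
replace slot 2: 2·(5+7) − 2 = 22 → (5,22,7)
replace slot 3: 2·(5+22) − 7 = 47 → (5,22,47)
replace slot 1: 2·(22+47) − 5 = 133 → (133,22,47)

133,22,47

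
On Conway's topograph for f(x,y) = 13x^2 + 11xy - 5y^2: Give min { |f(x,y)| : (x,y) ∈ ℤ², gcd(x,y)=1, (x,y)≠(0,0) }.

river: ρ → (-5,19,1)
river: ρ → (1,19,-5)
river: ρ → (-5,11,13)
river: ρ → (13,15,-3)
river: ρ → (-3,15,13)
river: ρ → (13,11,-5)
closes: descent 0, river 6
min |a| on river = 1

1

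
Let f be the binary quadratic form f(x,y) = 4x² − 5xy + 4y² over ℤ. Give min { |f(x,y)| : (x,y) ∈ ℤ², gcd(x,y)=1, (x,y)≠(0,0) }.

translate: b→3 (≡-5 mod 8), so (4,-5,4)→(4,3,3)
flip: (4,3,3)→(3,-3,4)
translate: b→3 (≡-3 mod 6), so (3,-3,4)→(3,3,4)
reduced (well bottom): (3,3,4) with a≤c, −a<b≤a
well minimum = a = 3

3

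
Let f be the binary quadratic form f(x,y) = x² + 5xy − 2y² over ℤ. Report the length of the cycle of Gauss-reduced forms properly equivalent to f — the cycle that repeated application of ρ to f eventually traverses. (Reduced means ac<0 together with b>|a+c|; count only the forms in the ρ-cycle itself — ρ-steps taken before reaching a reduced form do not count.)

D = 33, ⌊√D⌋ = 5
river: ρ → (-2,3,3)
river: ρ → (3,3,-2)
river: ρ → (-2,5,1)
river: ρ → (1,5,-2)
ρ-cycle length = 4 (tail of 0 descent steps not counted)

4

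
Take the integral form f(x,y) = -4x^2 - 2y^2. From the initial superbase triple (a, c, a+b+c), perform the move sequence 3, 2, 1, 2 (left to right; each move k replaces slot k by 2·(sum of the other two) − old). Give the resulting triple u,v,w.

start (-4,-2,-6) = (f(1,0),f(0,1),f(1,1))
replace slot 3: 2·((-4)+(-2)) − (-6) = -6 → (-4,-2,-6)
replace slot 2: 2·((-4)+(-6)) − (-2) = -18 → (-4,-18,-6)
replace slot 1: 2·((-18)+(-6)) − (-4) = -44 → (-44,-18,-6)
replace slot 2: 2·((-44)+(-6)) − (-18) = -82 → (-44,-82,-6)

-44,-82,-6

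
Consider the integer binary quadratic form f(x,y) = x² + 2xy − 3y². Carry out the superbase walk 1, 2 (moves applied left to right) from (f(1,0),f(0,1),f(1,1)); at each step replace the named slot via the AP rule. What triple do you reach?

start (1,-3,0) = (f(1,0),f(0,1),f(1,1))
replace slot 1: 2·((-3)+0) − 1 = -7 → (-7,-3,0)
replace slot 2: 2·((-7)+0) − (-3) = -11 → (-7,-11,0)

-7,-11,0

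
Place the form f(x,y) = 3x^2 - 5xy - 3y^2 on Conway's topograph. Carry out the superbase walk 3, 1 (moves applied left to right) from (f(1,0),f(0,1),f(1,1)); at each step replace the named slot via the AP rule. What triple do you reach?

start (3,-3,-5) = (f(1,0),f(0,1),f(1,1))
replace slot 3: 2·(3+(-3)) − (-5) = 5 → (3,-3,5)
replace slot 1: 2·((-3)+5) − 3 = 1 → (1,-3,5)

1,-3,5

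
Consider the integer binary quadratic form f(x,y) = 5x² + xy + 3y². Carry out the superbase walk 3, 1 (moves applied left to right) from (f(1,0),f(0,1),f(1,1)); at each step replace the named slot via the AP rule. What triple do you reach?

start (5,3,9) = (f(1,0),f(0,1),f(1,1))
replace slot 3: 2·(5+3) − 9 = 7 → (5,3,7)
replace slot 1: 2·(3+7) − 5 = 15 → (15,3,7)

15,3,7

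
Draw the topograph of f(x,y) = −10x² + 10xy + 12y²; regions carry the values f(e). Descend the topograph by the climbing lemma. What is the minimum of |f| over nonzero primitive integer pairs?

river: ρ → (12,14,-8)
river: ρ → (-8,18,8)
river: ρ → (8,14,-12)
river: ρ → (-12,10,10)
river: ρ → (10,10,-12)
river: ρ → (-12,14,8)
river: ρ → (8,18,-8)
river: ρ → (-8,14,12)
river: ρ → (12,10,-10)
river: ρ → (-10,10,12)
closes: descent 0, river 10
min |a| on river = 8

8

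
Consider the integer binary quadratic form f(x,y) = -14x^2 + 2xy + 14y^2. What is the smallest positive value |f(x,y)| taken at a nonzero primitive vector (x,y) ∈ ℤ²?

river: ρ → (14,26,-2)
river: ρ → (-2,26,14)
river: ρ → (14,2,-14)
river: ρ → (-14,26,2)
river: ρ → (2,26,-14)
river: ρ → (-14,2,14)
closes: descent 0, river 6
min |a| on river = 2

2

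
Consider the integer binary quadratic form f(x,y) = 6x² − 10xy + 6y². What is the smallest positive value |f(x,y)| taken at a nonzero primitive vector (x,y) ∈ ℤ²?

translate: b→2 (≡-10 mod 12), so (6,-10,6)→(6,2,2)
flip: (6,2,2)→(2,-2,6)
translate: b→2 (≡-2 mod 4), so (2,-2,6)→(2,2,6)
reduced (well bottom): (2,2,6) with a≤c, −a<b≤a
well minimum = a = 2

2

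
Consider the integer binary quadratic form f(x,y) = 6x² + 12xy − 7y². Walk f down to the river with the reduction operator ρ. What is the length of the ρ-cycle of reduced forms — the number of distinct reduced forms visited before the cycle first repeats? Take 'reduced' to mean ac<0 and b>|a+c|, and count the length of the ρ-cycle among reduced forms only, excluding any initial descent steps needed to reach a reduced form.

D = 312, ⌊√D⌋ = 17
river: ρ → (-7,16,2)
river: ρ → (2,16,-7)
river: ρ → (-7,12,6)
river: ρ → (6,12,-7)
ρ-cycle length = 4 (tail of 0 descent steps not counted)

4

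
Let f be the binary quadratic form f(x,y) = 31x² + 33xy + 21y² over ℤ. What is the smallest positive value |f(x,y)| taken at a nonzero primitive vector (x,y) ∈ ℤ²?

translate: b→-29 (≡33 mod 62), so (31,33,21)→(31,-29,19)
flip: (31,-29,19)→(19,29,31)
translate: b→-9 (≡29 mod 38), so (19,29,31)→(19,-9,21)
reduced (well bottom): (19,-9,21) with a≤c, −a<b≤a
well minimum = a = 19

19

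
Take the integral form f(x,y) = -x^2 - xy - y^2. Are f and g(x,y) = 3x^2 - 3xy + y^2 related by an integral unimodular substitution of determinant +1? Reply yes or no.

D₁ = -3, D₂ = -3
f is negative-definite; reduce −f:
−f: reduced (well bottom): (1,1,1) with a≤c, −a<b≤a
flip sign back: reduced form of f is (-1,-1,-1)
g: translate: b→3 (≡-3 mod 6), so (3,-3,1)→(3,3,1)
g: flip: (3,3,1)→(1,-3,3)
g: translate: b→1 (≡-3 mod 2), so (1,-3,3)→(1,1,1)
g: reduced (well bottom): (1,1,1) with a≤c, −a<b≤a
reduced forms (-1, -1, -1) vs (1, 1, 1) ⇒ inequivalent

no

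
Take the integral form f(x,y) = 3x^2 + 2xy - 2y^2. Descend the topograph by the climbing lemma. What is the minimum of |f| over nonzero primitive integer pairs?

river: ρ → (-2,2,3)
river: ρ → (3,4,-1)
river: ρ → (-1,4,3)
river: ρ → (3,2,-2)
closes: descent 0, river 4
min |a| on river = 1

1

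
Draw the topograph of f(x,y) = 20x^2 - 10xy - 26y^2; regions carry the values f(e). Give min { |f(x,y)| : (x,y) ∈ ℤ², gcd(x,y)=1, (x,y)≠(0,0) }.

descent: ρ → (-26,10,20)  [lands on river]
river: ρ → (20,30,-16)
river: ρ → (-16,34,16)
river: ρ → (16,30,-20)
river: ρ → (-20,10,26)
river: ρ → (26,42,-4)
river: ρ → (-4,46,4)
river: ρ → (4,42,-26)
closes: descent 1, river 8
min |a| on river = 4

4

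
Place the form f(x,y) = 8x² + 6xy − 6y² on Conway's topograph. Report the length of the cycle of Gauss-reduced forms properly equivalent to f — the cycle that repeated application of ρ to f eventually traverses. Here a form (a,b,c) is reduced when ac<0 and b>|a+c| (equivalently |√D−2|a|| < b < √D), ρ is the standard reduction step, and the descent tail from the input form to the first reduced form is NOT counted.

D = 228, ⌊√D⌋ = 15
river: ρ → (-6,6,8)
river: ρ → (8,10,-4)
river: ρ → (-4,14,2)
river: ρ → (2,14,-4)
river: ρ → (-4,10,8)
river: ρ → (8,6,-6)
ρ-cycle length = 6 (tail of 0 descent steps not counted)

6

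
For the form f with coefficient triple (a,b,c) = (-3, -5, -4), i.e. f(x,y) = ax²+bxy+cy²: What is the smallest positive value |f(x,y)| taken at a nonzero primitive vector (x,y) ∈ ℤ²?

translate: b→-1 (≡5 mod 6), so (3,5,4)→(3,-1,2)
flip: (3,-1,2)→(2,1,3)
reduced (well bottom): (2,1,3) with a≤c, −a<b≤a
well minimum |f| = |-2| = 2 (negative-definite)

2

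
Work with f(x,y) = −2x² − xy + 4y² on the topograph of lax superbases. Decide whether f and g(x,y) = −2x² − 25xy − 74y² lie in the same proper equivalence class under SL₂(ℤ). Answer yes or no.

D₁ = 33, D₂ = 33
river cycle of f (length 4): (-2, 3, 3), (3, 3, -2), (-2, 5, 1), (1, 5, -2)
river cycle of g (length 4): (-2, 3, 3), (3, 3, -2), (-2, 5, 1), (1, 5, -2)
cycles coincide ⇒ equivalent

yes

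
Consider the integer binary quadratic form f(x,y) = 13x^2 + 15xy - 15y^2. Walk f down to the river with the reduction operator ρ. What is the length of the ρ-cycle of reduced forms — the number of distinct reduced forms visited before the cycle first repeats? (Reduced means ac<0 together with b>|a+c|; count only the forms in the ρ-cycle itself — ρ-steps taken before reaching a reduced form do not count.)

D = 1005, ⌊√D⌋ = 31
river: ρ → (-15,15,13)
river: ρ → (13,11,-17)
river: ρ → (-17,23,7)
river: ρ → (7,19,-23)
river: ρ → (-23,27,3)
river: ρ → (3,27,-23)
river: ρ → (-23,19,7)
river: ρ → (7,23,-17)
river: ρ → (-17,11,13)
river: ρ → (13,15,-15)
ρ-cycle length = 10 (tail of 0 descent steps not counted)

10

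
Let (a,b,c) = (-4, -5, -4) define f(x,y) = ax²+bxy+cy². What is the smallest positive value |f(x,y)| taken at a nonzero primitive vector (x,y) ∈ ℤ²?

translate: b→-3 (≡5 mod 8), so (4,5,4)→(4,-3,3)
flip: (4,-3,3)→(3,3,4)
reduced (well bottom): (3,3,4) with a≤c, −a<b≤a
well minimum |f| = |-3| = 3 (negative-definite)

3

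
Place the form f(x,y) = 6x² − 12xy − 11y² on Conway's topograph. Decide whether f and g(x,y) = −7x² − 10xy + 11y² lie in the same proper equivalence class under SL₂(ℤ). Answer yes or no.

D₁ = 408, D₂ = 408
river cycle of f (length 6): (-11, 12, 6), (6, 12, -11), (-11, 10, 7), (7, 18, -3), (-3, 18, 7), (7, 10, -11)
river cycle of g (length 6): (11, 10, -7), (-7, 18, 3), (3, 18, -7), (-7, 10, 11), (11, 12, -6), (-6, 12, 11)
cycles differ ⇒ inequivalent

no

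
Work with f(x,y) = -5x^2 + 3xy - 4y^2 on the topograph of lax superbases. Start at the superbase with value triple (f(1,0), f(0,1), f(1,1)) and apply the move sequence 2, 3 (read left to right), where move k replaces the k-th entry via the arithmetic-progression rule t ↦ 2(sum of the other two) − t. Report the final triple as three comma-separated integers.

start (-5,-4,-6) = (f(1,0),f(0,1),f(1,1))
replace slot 2: 2·((-5)+(-6)) − (-4) = -18 → (-5,-18,-6)
replace slot 3: 2·((-5)+(-18)) − (-6) = -40 → (-5,-18,-40)

-5,-18,-40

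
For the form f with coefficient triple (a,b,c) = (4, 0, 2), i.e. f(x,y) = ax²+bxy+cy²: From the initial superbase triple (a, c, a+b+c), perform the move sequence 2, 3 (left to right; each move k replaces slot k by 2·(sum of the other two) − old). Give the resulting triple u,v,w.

start (4,2,6) = (f(1,0),f(0,1),f(1,1))
replace slot 2: 2·(4+6) − 2 = 18 → (4,18,6)
replace slot 3: 2·(4+18) − 6 = 38 → (4,18,38)

4,18,38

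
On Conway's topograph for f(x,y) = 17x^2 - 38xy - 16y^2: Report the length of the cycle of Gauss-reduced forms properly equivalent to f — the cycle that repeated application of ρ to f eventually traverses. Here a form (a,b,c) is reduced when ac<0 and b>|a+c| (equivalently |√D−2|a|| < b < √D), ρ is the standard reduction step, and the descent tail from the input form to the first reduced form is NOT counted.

D = 2532, ⌊√D⌋ = 50
descent: ρ → (-16,38,17)  [lands on river]
river: ρ → (17,30,-24)
river: ρ → (-24,18,23)
river: ρ → (23,28,-19)
river: ρ → (-19,48,3)
river: ρ → (3,48,-19)
river: ρ → (-19,28,23)
river: ρ → (23,18,-24)
river: ρ → (-24,30,17)
river: ρ → (17,38,-16)
river: ρ → (-16,26,29)
river: ρ → (29,32,-13)
river: ρ → (-13,46,8)
river: ρ → (8,50,-1)
river: ρ → (-1,50,8)
river: ρ → (8,46,-13)
river: ρ → (-13,32,29)
river: ρ → (29,26,-16)
ρ-cycle length = 18 (tail of 1 descent step not counted)

18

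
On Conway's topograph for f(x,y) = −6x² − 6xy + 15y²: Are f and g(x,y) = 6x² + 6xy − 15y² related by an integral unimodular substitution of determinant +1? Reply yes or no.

D₁ = 396, D₂ = 396
river cycle of f (length 2): (-6, 18, 3), (3, 18, -6)
river cycle of g (length 2): (6, 18, -3), (-3, 18, 6)
cycles differ ⇒ inequivalent

no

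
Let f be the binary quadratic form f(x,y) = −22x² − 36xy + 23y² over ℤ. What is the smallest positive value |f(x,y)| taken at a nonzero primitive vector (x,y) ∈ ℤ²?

descent: ρ → (23,36,-22)  [lands on river]
river: ρ → (-22,52,7)
river: ρ → (7,46,-43)
river: ρ → (-43,40,10)
river: ρ → (10,40,-43)
river: ρ → (-43,46,7)
river: ρ → (7,52,-22)
river: ρ → (-22,36,23)
river: ρ → (23,56,-2)
river: ρ → (-2,56,23)
closes: descent 1, river 10
min |a| on river = 2

2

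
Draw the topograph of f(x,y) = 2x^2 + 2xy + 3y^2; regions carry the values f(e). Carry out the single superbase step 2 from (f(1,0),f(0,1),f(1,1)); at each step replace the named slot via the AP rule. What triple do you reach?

start (2,3,7) = (f(1,0),f(0,1),f(1,1))
replace slot 2: 2·(2+7) − 3 = 15 → (2,15,7)

2,15,7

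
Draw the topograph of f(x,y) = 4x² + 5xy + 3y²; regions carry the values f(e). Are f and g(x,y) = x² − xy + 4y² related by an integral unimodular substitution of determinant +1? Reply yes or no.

D₁ = -23, D₂ = -15
discriminants differ ⇒ not SL₂(ℤ)-equivalent

no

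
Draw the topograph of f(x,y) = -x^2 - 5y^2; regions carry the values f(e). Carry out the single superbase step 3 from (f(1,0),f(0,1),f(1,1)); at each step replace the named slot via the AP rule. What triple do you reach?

start (-1,-5,-6) = (f(1,0),f(0,1),f(1,1))
replace slot 3: 2·((-1)+(-5)) − (-6) = -6 → (-1,-5,-6)

-1,-5,-6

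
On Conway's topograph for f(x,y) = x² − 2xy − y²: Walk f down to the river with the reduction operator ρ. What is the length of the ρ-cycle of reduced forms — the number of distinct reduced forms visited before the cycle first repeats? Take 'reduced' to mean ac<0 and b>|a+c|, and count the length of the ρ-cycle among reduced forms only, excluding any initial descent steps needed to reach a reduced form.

D = 8, ⌊√D⌋ = 2
descent: ρ → (-1,2,1)  [lands on river]
river: ρ → (1,2,-1)
ρ-cycle length = 2 (tail of 1 descent step not counted)

2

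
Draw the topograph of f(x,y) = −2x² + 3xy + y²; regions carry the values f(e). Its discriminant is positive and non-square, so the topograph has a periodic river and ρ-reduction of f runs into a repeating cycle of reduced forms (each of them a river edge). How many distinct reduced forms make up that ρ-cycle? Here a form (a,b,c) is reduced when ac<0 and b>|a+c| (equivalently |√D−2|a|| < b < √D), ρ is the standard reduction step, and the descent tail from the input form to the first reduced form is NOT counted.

D = 17, ⌊√D⌋ = 4
river: ρ → (1,3,-2)
river: ρ → (-2,1,2)
river: ρ → (2,3,-1)
river: ρ → (-1,3,2)
river: ρ → (2,1,-2)
river: ρ → (-2,3,1)
ρ-cycle length = 6 (tail of 0 descent steps not counted)

6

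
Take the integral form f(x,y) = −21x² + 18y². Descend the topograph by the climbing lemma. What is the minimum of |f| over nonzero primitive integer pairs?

descent: ρ → (18,36,-3)  [lands on river]
river: ρ → (-3,36,18)
closes: descent 1, river 2
min |a| on river = 3

3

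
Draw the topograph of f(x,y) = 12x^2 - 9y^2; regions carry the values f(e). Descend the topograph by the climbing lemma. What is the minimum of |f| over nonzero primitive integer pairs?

descent: ρ → (-9,18,3)  [lands on river]
river: ρ → (3,18,-9)
closes: descent 1, river 2
min |a| on river = 3

3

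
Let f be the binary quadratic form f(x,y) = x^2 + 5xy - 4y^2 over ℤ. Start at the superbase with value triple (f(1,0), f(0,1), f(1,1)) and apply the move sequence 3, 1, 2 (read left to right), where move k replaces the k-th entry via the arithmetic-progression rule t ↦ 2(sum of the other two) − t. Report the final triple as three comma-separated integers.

start (1,-4,2) = (f(1,0),f(0,1),f(1,1))
replace slot 3: 2·(1+(-4)) − 2 = -8 → (1,-4,-8)
replace slot 1: 2·((-4)+(-8)) − 1 = -25 → (-25,-4,-8)
replace slot 2: 2·((-25)+(-8)) − (-4) = -62 → (-25,-62,-8)

-25,-62,-8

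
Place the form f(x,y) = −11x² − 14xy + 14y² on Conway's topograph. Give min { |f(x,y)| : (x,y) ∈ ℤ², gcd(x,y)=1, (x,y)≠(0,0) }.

descent: ρ → (14,14,-11)  [lands on river]
river: ρ → (-11,8,17)
river: ρ → (17,26,-2)
river: ρ → (-2,26,17)
river: ρ → (17,8,-11)
river: ρ → (-11,14,14)
closes: descent 1, river 6
min |a| on river = 2

2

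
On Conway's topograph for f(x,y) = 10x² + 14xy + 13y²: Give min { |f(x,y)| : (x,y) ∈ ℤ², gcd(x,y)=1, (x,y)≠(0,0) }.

translate: b→-6 (≡14 mod 20), so (10,14,13)→(10,-6,9)
flip: (10,-6,9)→(9,6,10)
reduced (well bottom): (9,6,10) with a≤c, −a<b≤a
well minimum = a = 9

9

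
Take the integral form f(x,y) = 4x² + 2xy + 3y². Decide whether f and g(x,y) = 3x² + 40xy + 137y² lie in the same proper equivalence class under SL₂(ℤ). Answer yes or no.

D₁ = -44, D₂ = -44
f: flip: (4,2,3)→(3,-2,4)
f: reduced (well bottom): (3,-2,4) with a≤c, −a<b≤a
g: translate: b→-2 (≡40 mod 6), so (3,40,137)→(3,-2,4)
g: reduced (well bottom): (3,-2,4) with a≤c, −a<b≤a
reduced forms (3, -2, 4) vs (3, -2, 4) ⇒ equivalent

yes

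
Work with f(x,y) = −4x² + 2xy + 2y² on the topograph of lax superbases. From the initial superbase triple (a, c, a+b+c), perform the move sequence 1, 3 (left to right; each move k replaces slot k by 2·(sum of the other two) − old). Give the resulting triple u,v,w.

start (-4,2,0) = (f(1,0),f(0,1),f(1,1))
replace slot 1: 2·(2+0) − (-4) = 8 → (8,2,0)
replace slot 3: 2·(8+2) − 0 = 20 → (8,2,20)

8,2,20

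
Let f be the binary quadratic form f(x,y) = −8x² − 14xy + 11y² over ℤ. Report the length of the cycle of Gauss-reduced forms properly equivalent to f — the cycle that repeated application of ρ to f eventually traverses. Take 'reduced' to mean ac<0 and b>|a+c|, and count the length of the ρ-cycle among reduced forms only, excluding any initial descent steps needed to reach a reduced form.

D = 548, ⌊√D⌋ = 23
descent: ρ → (11,14,-8)  [lands on river]
river: ρ → (-8,18,7)
river: ρ → (7,10,-16)
river: ρ → (-16,22,1)
river: ρ → (1,22,-16)
river: ρ → (-16,10,7)
river: ρ → (7,18,-8)
river: ρ → (-8,14,11)
river: ρ → (11,8,-11)
river: ρ → (-11,14,8)
river: ρ → (8,18,-7)
river: ρ → (-7,10,16)
river: ρ → (16,22,-1)
river: ρ → (-1,22,16)
river: ρ → (16,10,-7)
river: ρ → (-7,18,8)
river: ρ → (8,14,-11)
river: ρ → (-11,8,11)
ρ-cycle length = 18 (tail of 1 descent step not counted)

18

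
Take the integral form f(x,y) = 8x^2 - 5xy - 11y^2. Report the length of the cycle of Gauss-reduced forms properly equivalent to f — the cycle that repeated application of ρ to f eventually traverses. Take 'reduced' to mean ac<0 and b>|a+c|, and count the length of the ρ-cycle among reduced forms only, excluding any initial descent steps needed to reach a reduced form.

D = 377, ⌊√D⌋ = 19
descent: ρ → (-11,5,8)  [lands on river]
river: ρ → (8,11,-8)
river: ρ → (-8,5,11)
river: ρ → (11,17,-2)
river: ρ → (-2,19,2)
river: ρ → (2,17,-11)
ρ-cycle length = 6 (tail of 1 descent step not counted)

6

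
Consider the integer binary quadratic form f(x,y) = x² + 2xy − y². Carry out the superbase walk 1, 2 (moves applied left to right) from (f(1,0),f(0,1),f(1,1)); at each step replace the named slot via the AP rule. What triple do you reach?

start (1,-1,2) = (f(1,0),f(0,1),f(1,1))
replace slot 1: 2·((-1)+2) − 1 = 1 → (1,-1,2)
replace slot 2: 2·(1+2) − (-1) = 7 → (1,7,2)

1,7,2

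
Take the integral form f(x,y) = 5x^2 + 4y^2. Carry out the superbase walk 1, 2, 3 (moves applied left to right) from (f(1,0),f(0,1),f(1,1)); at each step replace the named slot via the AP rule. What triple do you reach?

start (5,4,9) = (f(1,0),f(0,1),f(1,1))
replace slot 1: 2·(4+9) − 5 = 21 → (21,4,9)
replace slot 2: 2·(21+9) − 4 = 56 → (21,56,9)
replace slot 3: 2·(21+56) − 9 = 145 → (21,56,145)

21,56,145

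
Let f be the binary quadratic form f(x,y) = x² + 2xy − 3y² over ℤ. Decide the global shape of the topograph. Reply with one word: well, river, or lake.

D = b²−4ac = 2² − 4·1·(-3) = 16
D = 4² is a perfect square ⇒ form factors over ℤ ⇒ lakes

lake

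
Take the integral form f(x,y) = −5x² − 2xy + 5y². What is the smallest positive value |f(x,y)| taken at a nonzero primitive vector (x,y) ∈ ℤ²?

descent: ρ → (5,2,-5)  [lands on river]
river: ρ → (-5,8,2)
river: ρ → (2,8,-5)
river: ρ → (-5,2,5)
river: ρ → (5,8,-2)
river: ρ → (-2,8,5)
closes: descent 1, river 6
min |a| on river = 2

2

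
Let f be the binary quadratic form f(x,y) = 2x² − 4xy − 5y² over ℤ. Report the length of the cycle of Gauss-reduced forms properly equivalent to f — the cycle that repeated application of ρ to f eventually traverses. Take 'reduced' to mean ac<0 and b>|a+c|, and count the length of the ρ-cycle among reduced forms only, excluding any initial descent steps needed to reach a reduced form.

D = 56, ⌊√D⌋ = 7
descent: ρ → (-5,4,2)  [lands on river]
river: ρ → (2,4,-5)
river: ρ → (-5,6,1)
river: ρ → (1,6,-5)
ρ-cycle length = 4 (tail of 1 descent step not counted)

4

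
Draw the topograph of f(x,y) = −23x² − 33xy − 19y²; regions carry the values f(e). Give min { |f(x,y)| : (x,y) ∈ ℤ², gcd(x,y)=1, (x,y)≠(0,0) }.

translate: b→-13 (≡33 mod 46), so (23,33,19)→(23,-13,9)
flip: (23,-13,9)→(9,13,23)
translate: b→-5 (≡13 mod 18), so (9,13,23)→(9,-5,19)
reduced (well bottom): (9,-5,19) with a≤c, −a<b≤a
well minimum |f| = |-9| = 9 (negative-definite)

9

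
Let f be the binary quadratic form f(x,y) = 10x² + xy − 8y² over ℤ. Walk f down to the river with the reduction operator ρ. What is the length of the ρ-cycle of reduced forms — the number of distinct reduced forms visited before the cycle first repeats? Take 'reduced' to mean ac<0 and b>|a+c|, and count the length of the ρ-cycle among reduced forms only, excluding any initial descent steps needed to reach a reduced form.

D = 321, ⌊√D⌋ = 17
descent: ρ → (-8,15,3)  [lands on river]
river: ρ → (3,15,-8)
river: ρ → (-8,17,1)
river: ρ → (1,17,-8)
ρ-cycle length = 4 (tail of 1 descent step not counted)

4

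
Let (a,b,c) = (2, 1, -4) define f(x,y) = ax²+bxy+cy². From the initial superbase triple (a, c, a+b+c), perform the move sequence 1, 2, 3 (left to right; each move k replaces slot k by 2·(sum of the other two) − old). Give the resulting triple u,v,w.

start (2,-4,-1) = (f(1,0),f(0,1),f(1,1))
replace slot 1: 2·((-4)+(-1)) − 2 = -12 → (-12,-4,-1)
replace slot 2: 2·((-12)+(-1)) − (-4) = -22 → (-12,-22,-1)
replace slot 3: 2·((-12)+(-22)) − (-1) = -67 → (-12,-22,-67)

-12,-22,-67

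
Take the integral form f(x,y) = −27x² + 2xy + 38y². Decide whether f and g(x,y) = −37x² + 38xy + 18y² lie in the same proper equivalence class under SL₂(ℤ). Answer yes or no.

D₁ = 4108, D₂ = 4108
river cycle of f (length 12): (-27, 56, 9), (9, 52, -39), (-39, 26, 22), (22, 62, -3), (-3, 64, 1), (1, 64, -3), (-3, 62, 22), (22, 26, -39), (-39, 52, 9), (9, 56, -27), … (2 more)
river cycle of g (length 20): (18, 34, -41), (-41, 48, 11), (11, 62, -6), (-6, 58, 31), (31, 4, -33), (-33, 62, 2), (2, 62, -33), (-33, 4, 31), (31, 58, -6), (-6, 62, 11), … (10 more)
cycles differ ⇒ inequivalent

no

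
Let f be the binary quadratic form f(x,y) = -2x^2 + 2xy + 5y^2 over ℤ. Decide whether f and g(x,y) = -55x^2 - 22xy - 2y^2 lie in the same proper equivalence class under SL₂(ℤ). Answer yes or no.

D₁ = 44, D₂ = 44
river cycle of f (length 2): (-2, 6, 1), (1, 6, -2)
river cycle of g (length 2): (-2, 6, 1), (1, 6, -2)
cycles coincide ⇒ equivalent

yes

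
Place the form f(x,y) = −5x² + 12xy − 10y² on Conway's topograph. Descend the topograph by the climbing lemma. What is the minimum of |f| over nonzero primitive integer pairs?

translate: b→-2 (≡-12 mod 10), so (5,-12,10)→(5,-2,3)
flip: (5,-2,3)→(3,2,5)
reduced (well bottom): (3,2,5) with a≤c, −a<b≤a
well minimum |f| = |-3| = 3 (negative-definite)

3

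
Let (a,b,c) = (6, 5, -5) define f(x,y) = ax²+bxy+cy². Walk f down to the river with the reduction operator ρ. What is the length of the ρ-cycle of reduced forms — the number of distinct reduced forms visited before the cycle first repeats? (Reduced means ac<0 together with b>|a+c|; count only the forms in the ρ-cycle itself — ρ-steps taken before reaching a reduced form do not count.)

D = 145, ⌊√D⌋ = 12
river: ρ → (-5,5,6)
river: ρ → (6,7,-4)
river: ρ → (-4,9,4)
river: ρ → (4,7,-6)
river: ρ → (-6,5,5)
river: ρ → (5,5,-6)
river: ρ → (-6,7,4)
river: ρ → (4,9,-4)
river: ρ → (-4,7,6)
river: ρ → (6,5,-5)
ρ-cycle length = 10 (tail of 0 descent steps not counted)

10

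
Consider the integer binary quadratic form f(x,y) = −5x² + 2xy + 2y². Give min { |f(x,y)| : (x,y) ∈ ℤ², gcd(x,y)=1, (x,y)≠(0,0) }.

descent: ρ → (2,6,-1)  [lands on river]
river: ρ → (-1,6,2)
closes: descent 1, river 2
min |a| on river = 1

1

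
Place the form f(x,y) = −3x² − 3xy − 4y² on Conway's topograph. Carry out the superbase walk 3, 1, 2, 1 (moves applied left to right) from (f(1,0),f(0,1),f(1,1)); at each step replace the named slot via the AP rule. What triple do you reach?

start (-3,-4,-10) = (f(1,0),f(0,1),f(1,1))
replace slot 3: 2·((-3)+(-4)) − (-10) = -4 → (-3,-4,-4)
replace slot 1: 2·((-4)+(-4)) − (-3) = -13 → (-13,-4,-4)
replace slot 2: 2·((-13)+(-4)) − (-4) = -30 → (-13,-30,-4)
replace slot 1: 2·((-30)+(-4)) − (-13) = -55 → (-55,-30,-4)

-55,-30,-4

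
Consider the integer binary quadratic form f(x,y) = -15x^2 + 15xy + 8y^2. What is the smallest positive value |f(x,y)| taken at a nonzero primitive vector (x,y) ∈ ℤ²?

river: ρ → (8,17,-13)
river: ρ → (-13,9,12)
river: ρ → (12,15,-10)
river: ρ → (-10,25,2)
river: ρ → (2,23,-22)
river: ρ → (-22,21,3)
river: ρ → (3,21,-22)
river: ρ → (-22,23,2)
river: ρ → (2,25,-10)
river: ρ → (-10,15,12)
river: ρ → (12,9,-13)
river: ρ → (-13,17,8)
river: ρ → (8,15,-15)
river: ρ → (-15,15,8)
closes: descent 0, river 14
min |a| on river = 2

2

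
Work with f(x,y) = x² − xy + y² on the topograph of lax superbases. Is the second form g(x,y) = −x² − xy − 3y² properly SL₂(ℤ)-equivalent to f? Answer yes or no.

D₁ = -3, D₂ = -11
discriminants differ ⇒ not SL₂(ℤ)-equivalent

no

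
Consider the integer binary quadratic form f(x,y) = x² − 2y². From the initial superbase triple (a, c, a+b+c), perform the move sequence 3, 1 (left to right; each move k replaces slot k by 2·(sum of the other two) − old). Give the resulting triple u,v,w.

start (1,-2,-1) = (f(1,0),f(0,1),f(1,1))
replace slot 3: 2·(1+(-2)) − (-1) = -1 → (1,-2,-1)
replace slot 1: 2·((-2)+(-1)) − 1 = -7 → (-7,-2,-1)

-7,-2,-1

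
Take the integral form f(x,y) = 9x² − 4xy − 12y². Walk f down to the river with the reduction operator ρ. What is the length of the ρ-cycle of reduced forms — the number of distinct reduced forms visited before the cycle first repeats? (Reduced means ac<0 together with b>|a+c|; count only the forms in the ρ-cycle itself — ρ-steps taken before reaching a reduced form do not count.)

D = 448, ⌊√D⌋ = 21
descent: ρ → (-12,4,9)  [lands on river]
river: ρ → (9,14,-7)
river: ρ → (-7,14,9)
river: ρ → (9,4,-12)
river: ρ → (-12,20,1)
river: ρ → (1,20,-12)
ρ-cycle length = 6 (tail of 1 descent step not counted)

6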